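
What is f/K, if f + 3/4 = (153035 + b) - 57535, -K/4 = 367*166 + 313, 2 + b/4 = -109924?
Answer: 1376819/979760 ≈ 1.4053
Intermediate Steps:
b = -439704 (b = -8 + 4*(-109924) = -8 - 439696 = -439704)
K = -244940 (K = -4*(367*166 + 313) = -4*(60922 + 313) = -4*61235 = -244940)
f = -1376819/4 (f = -¾ + ((153035 - 439704) - 57535) = -¾ + (-286669 - 57535) = -¾ - 344204 = -1376819/4 ≈ -3.4421e+5)
f/K = -1376819/4/(-244940) = -1376819/4*(-1/244940) = 1376819/979760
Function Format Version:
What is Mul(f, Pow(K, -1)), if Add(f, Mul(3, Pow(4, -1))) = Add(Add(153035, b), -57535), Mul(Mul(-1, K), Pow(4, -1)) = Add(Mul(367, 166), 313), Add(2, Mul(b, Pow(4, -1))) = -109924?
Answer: Rational(1376819, 979760) ≈ 1.4053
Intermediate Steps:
b = -439704 (b = Add(-8, Mul(4, -109924)) = Add(-8, -439696) = -439704)
K = -244940 (K = Mul(-4, Add(Mul(367, 166), 313)) = Mul(-4, Add(60922, 313)) = Mul(-4, 61235) = -244940)
f = Rational(-1376819, 4) (f = Add(Rational(-3, 4), Add(Add(153035, -439704), -57535)) = Add(Rational(-3, 4), Add(-286669, -57535)) = Add(Rational(-3, 4), -344204) = Rational(-1376819, 4) ≈ -3.4421e+5)
Mul(f, Pow(K, -1)) = Mul(Rational(-1376819, 4), Pow(-244940, -1)) = Mul(Rational(-1376819, 4), Rational(-1, 244940)) = Rational(1376819, 979760)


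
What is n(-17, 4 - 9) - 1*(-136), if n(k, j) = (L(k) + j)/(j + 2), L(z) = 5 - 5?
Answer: 413/3 ≈ 137.67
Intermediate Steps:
L(z) = 0
n(k, j) = j/(2 + j) (n(k, j) = (0 + j)/(j + 2) = j/(2 + j))
n(-17, 4 - 9) - 1*(-136) = (4 - 9)/(2 + (4 - 9)) - 1*(-136) = -5/(2 - 5) + 136 = -5/(-3) + 136 = -5*(-⅓) + 136 = 5/3 + 136 = 413/3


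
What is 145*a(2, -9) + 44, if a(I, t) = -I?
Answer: -246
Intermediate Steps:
145*a(2, -9) + 44 = 145*(-1*2) + 44 = 145*(-2) + 44 = -290 + 44 = -246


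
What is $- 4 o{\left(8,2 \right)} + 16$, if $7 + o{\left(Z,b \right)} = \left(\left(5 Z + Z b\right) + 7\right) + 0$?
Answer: $-208$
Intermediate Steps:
$o{\left(Z,b \right)} = 5 Z + Z b$ ($o{\left(Z,b \right)} = -7 + \left(\left(\left(5 Z + Z b\right) + 7\right) + 0\right) = -7 + \left(\left(7 + 5 Z + Z b\right) + 0\right) = -7 + \left(7 + 5 Z + Z b\right) = 5 Z + Z b$)
$- 4 o{\left(8,2 \right)} + 16 = - 4 \cdot 8 \left(5 + 2\right) + 16 = - 4 \cdot 8 \cdot 7 + 16 = \left(-4\right) 56 + 16 = -224 + 16 = -208$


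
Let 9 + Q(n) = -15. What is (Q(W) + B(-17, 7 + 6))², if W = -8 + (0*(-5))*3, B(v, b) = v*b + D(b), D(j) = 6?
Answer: 57121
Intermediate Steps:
B(v, b) = 6 + b*v (B(v, b) = v*b + 6 = b*v + 6 = 6 + b*v)
W = -8 (W = -8 + 0*3 = -8 + 0 = -8)
Q(n) = -24 (Q(n) = -9 - 15 = -24)
(Q(W) + B(-17, 7 + 6))² = (-24 + (6 + (7 + 6)*(-17)))² = (-24 + (6 + 13*(-17)))² = (-24 + (6 - 221))² = (-24 - 215)² = (-239)² = 57121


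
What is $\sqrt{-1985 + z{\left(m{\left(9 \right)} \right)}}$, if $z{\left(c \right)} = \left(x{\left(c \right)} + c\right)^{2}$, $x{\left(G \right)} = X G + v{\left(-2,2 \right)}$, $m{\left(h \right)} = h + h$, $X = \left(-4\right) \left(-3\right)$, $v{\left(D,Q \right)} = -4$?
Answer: $\sqrt{50915} \approx 225.64$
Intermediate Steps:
$X = 12$
$m{\left(h \right)} = 2 h$
$x{\left(G \right)} = -4 + 12 G$ ($x{\left(G \right)} = 12 G - 4 = -4 + 12 G$)
$z{\left(c \right)} = \left(-4 + 13 c\right)^{2}$ ($z{\left(c \right)} = \left(\left(-4 + 12 c\right) + c\right)^{2} = \left(-4 + 13 c\right)^{2}$)
$\sqrt{-1985 + z{\left(m{\left(9 \right)} \right)}} = \sqrt{-1985 + \left(-4 + 13 \cdot 2 \cdot 9\right)^{2}} = \sqrt{-1985 + \left(-4 + 13 \cdot 18\right)^{2}} = \sqrt{-1985 + \left(-4 + 234\right)^{2}} = \sqrt{-1985 + 230^{2}} = \sqrt{-1985 + 52900} = \sqrt{50915}$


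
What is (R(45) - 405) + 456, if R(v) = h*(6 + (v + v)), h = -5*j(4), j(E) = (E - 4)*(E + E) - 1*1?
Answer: 531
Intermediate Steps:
j(E) = -1 + 2*E*(-4 + E) (j(E) = (-4 + E)*(2*E) - 1 = 2*E*(-4 + E) - 1 = -1 + 2*E*(-4 + E))
h = 5 (h = -5*(-1 - 8*4 + 2*4**2) = -5*(-1 - 32 + 2*16) = -5*(-1 - 32 + 32) = -5*(-1) = 5)
R(v) = 30 + 10*v (R(v) = 5*(6 + (v + v)) = 5*(6 + 2*v) = 30 + 10*v)
(R(45) - 405) + 456 = ((30 + 10*45) - 405) + 456 = ((30 + 450) - 405) + 456 = (480 - 405) + 456 = 75 + 456 = 531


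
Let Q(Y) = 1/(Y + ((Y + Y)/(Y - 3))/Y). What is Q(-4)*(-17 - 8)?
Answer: 35/6 ≈ 5.8333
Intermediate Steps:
Q(Y) = 1/(Y + 2/(-3 + Y)) (Q(Y) = 1/(Y + ((2*Y)/(-3 + Y))/Y) = 1/(Y + (2*Y/(-3 + Y))/Y) = 1/(Y + 2/(-3 + Y)))
Q(-4)*(-17 - 8) = ((-3 - 4)/(2 + (-4)**2 - 3*(-4)))*(-17 - 8) = (-7/(2 + 16 + 12))*(-25) = (-7/30)*(-25) = ((1/30)*(-7))*(-25) = -7/30*(-25) = 35/6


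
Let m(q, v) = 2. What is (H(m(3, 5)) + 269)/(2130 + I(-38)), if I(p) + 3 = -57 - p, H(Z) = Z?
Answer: 271/2108 ≈ 0.12856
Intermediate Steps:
I(p) = -60 - p (I(p) = -3 + (-57 - p) = -60 - p)
(H(m(3, 5)) + 269)/(2130 + I(-38)) = (2 + 269)/(2130 + (-60 - 1*(-38))) = 271/(2130 + (-60 + 38)) = 271/(2130 - 22) = 271/2108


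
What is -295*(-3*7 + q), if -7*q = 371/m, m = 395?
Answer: 492532/79 ≈ 6234.6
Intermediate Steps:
q = -53/395 ≈ -0.13418
-295*(-3*7 + q) = -295*(-3*7 - 53/395) = -295*(-21 - 53/395) = -295*(-8348/395) = 492532/79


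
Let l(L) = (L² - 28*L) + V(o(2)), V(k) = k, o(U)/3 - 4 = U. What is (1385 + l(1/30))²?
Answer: 1592293183321/810000 ≈ 1.9658e+6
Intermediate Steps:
o(U) = 12 + 3*U
l(L) = 18 + L² - 28*L (l(L) = (L² - 28*L) + (12 + 3*2) = (L² - 28*L) + (12 + 6) = (L² - 28*L) + 18 = 18 + L² - 28*L)
(1385 + l(1/30))² = (1385 + (18 + (1/30)² - 28/30))² = (1385 + (18 + (1/30)² - 28*1/30))² = (1385 + (18 + 1/900 - 14/15))² = (1385 + 15361/900)² = (1261861/900)² = 1592293183321/810000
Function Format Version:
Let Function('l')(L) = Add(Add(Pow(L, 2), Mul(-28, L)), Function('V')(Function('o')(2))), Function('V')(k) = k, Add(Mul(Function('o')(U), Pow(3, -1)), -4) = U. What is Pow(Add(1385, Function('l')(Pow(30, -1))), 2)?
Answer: Rational(1592293183321, 810000) ≈ 1.9658e+6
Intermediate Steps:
Function('o')(U) = Add(12, Mul(3, U))
Function('l')(L) = Add(18, Pow(L, 2), Mul(-28, L)) (Function('l')(L) = Add(Add(Pow(L, 2), Mul(-28, L)), Add(12, Mul(3, 2))) = Add(Add(Pow(L, 2), Mul(-28, L)), Add(12, 6)) = Add(Add(Pow(L, 2), Mul(-28, L)), 18) = Add(18, Pow(L, 2), Mul(-28, L)))
Pow(Add(1385, Function('l')(Pow(30, -1))), 2) = Pow(Add(1385, Add(18, Pow(Pow(30, -1), 2), Mul(-28, Pow(30, -1)))), 2) = Pow(Add(1385, Add(18, Pow(Rational(1, 30), 2), Mul(-28, Rational(1, 30)))), 2) = Pow(Add(1385, Add(18, Rational(1, 900), Rational(-14, 15))), 2) = Pow(Add(1385, Rational(15361, 900)), 2) = Pow(Rational(1261861, 900), 2) = Rational(1592293183321, 810000)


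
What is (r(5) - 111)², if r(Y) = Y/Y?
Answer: 12100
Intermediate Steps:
r(Y) = 1
(r(5) - 111)² = (1 - 111)² = (-110)² = 12100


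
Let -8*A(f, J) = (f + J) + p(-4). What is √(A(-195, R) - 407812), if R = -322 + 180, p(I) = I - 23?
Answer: I*√1631066/2 ≈ 638.57*I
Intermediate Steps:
p(I) = -23 + I
R = -142
A(f, J) = 27/8 - J/8 - f/8 (A(f, J) = -((f + J) + (-23 - 4))/8 = -((J + f) - 27)/8 = -(-27 + J + f)/8 = 27/8 - J/8 - f/8)
√(A(-195, R) - 407812) = √((27/8 - ⅛*(-142) - ⅛*(-195)) - 407812) = √((27/8 + 71/4 + 195/8) - 407812) = √(91/2 - 407812) = √(-815533/2) = I*√1631066/2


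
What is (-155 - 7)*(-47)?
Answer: 7614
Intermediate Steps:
(-155 - 7)*(-47) = -162*(-47) = 7614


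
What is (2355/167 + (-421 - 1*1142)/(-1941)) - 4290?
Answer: -461919518/108049 ≈ -4275.1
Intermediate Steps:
(2355/167 + (-421 - 1*1142)/(-1941)) - 4290 = (2355*(1/167) + (-421 - 1142)*(-1/1941)) - 4290 = (2355/167 - 1563*(-1/1941)) - 4290 = (2355/167 + 521/647) - 4290 = 1610692/108049 - 4290 = -461919518/108049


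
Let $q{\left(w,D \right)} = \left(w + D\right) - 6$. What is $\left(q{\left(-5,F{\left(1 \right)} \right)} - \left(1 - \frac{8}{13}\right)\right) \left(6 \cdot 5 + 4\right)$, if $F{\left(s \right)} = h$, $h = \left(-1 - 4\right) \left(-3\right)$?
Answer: $\frac{1598}{13} \approx 122.92$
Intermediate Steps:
$h = 15$ ($h = \left(-5\right) \left(-3\right) = 15$)
$F{\left(s \right)} = 15$
$q{\left(w,D \right)} = -6 + D + w$ ($q{\left(w,D \right)} = \left(D + w\right) - 6 = -6 + D + w$)
$\left(q{\left(-5,F{\left(1 \right)} \right)} - \left(1 - \frac{8}{13}\right)\right) \left(6 \cdot 5 + 4\right) = \left(\left(-6 + 15 - 5\right) - \left(1 - \frac{8}{13}\right)\right) \left(6 \cdot 5 + 4\right) = \left(4 - \frac{5}{13}\right) \left(30 + 4\right) = \left(4 + \left(-1 + \frac{8}{13}\right)\right) 34 = \left(4 - \frac{5}{13}\right) 34 = \frac{47}{13} \cdot 34 = \frac{1598}{13}$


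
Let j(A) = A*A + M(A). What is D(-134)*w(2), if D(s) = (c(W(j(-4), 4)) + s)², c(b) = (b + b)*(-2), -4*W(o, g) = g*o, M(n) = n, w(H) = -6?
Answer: -44376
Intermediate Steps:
j(A) = A + A² (j(A) = A*A + A = A² + A = A + A²)
W(o, g) = -g*o/4
c(b) = -4*b (c(b) = (2*b)*(-2) = -4*b)
D(s) = (48 + s)² (D(s) = (-(-1)*4*(-4*(1 - 4)) + s)² = (-(-1)*4*(-4*(-3)) + s)² = (-(-1)*4*12 + s)² = (-4*(-12) + s)² = (48 + s)²)
D(-134)*w(2) = (48 - 134)²*(-6) = (-86)²*(-6) = 7396*(-6) = -44376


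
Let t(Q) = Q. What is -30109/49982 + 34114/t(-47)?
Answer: -1706501071/2349154 ≈ -726.43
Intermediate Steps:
-30109/49982 + 34114/t(-47) = -30109/49982 + 34114/(-47) = -30109*1/49982 + 34114*(-1/47) = -30109/49982 - 34114/47 = -1706501071/2349154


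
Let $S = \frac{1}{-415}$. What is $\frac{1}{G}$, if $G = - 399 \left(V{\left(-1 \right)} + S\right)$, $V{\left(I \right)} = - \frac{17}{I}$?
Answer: $- \frac{415}{2814546} \approx -0.00014745$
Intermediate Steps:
$S = - \frac{1}{415} \approx -0.0024096$
$G = - \frac{2814546}{415}$ ($G = - 399 \left(- \frac{17}{-1} - \frac{1}{415}\right) = - 399 \left(\left(-17\right) \left(-1\right) - \frac{1}{415}\right) = - 399 \left(17 - \frac{1}{415}\right) = \left(-399\right) \frac{7054}{415} = - \frac{2814546}{415} \approx -6782.0$)
$\frac{1}{G} = \frac{1}{- \frac{2814546}{415}} = - \frac{415}{2814546}$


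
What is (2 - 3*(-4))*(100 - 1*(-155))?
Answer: 3570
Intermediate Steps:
(2 - 3*(-4))*(100 - 1*(-155)) = (2 + 12)*(100 + 155) = 14*255 = 3570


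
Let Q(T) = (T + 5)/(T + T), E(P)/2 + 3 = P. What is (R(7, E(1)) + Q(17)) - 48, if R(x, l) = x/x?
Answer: -788/17 ≈ -46.353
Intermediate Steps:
E(P) = -6 + 2*P
R(x, l) = 1
Q(T) = (5 + T)/(2*T) (Q(T) = (5 + T)/((2*T)) = (5 + T)*(1/(2*T)) = (5 + T)/(2*T))
(R(7, E(1)) + Q(17)) - 48 = (1 + (½)*(5 + 17)/17) - 48 = (1 + (½)*(1/17)*22) - 48 = (1 + 11/17) - 48 = 28/17 - 48 = -788/17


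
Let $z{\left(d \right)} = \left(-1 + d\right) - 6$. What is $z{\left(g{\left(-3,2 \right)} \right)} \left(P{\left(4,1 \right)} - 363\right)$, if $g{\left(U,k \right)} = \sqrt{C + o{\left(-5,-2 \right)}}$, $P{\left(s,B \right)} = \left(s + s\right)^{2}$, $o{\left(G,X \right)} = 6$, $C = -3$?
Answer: $2093 - 299 \sqrt{3} \approx 1575.1$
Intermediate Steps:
$P{\left(s,B \right)} = 4 s^{2}$ ($P{\left(s,B \right)} = \left(2 s\right)^{2} = 4 s^{2}$)
$g{\left(U,k \right)} = \sqrt{3}$ ($g{\left(U,k \right)} = \sqrt{-3 + 6} = \sqrt{3}$)
$z{\left(d \right)} = -7 + d$
$z{\left(g{\left(-3,2 \right)} \right)} \left(P{\left(4,1 \right)} - 363\right) = \left(-7 + \sqrt{3}\right) \left(4 \cdot 4^{2} - 363\right) = \left(-7 + \sqrt{3}\right) \left(4 \cdot 16 - 363\right) = \left(-7 + \sqrt{3}\right) \left(64 - 363\right) = \left(-7 + \sqrt{3}\right) \left(-299\right) = 2093 - 299 \sqrt{3}$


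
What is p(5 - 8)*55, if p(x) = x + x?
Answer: -330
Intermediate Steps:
p(x) = 2*x
p(5 - 8)*55 = (2*(5 - 8))*55 = (2*(-3))*55 = -6*55 = -330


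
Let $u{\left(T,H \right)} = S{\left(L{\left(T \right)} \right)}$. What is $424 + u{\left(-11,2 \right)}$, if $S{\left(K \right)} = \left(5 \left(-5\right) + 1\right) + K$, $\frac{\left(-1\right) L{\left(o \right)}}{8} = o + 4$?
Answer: $456$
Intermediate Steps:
$L{\left(o \right)} = -32 - 8 o$ ($L{\left(o \right)} = - 8 \left(o + 4\right) = - 8 \left(4 + o\right) = -32 - 8 o$)
$S{\left(K \right)} = -24 + K$ ($S{\left(K \right)} = \left(-25 + 1\right) + K = -24 + K$)
$u{\left(T,H \right)} = -56 - 8 T$ ($u{\left(T,H \right)} = -24 - \left(32 + 8 T\right) = -56 - 8 T$)
$424 + u{\left(-11,2 \right)} = 424 - -32 = 424 + \left(-56 + 88\right) = 424 + 32 = 456$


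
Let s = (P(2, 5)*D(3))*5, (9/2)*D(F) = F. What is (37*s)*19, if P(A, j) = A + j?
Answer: 49210/3 ≈ 16403.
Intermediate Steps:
D(F) = 2*F/9
s = 70/3 (s = ((2 + 5)*((2/9)*3))*5 = (7*(2/3))*5 = (14/3)*5 = 70/3 ≈ 23.333)
(37*s)*19 = (37*(70/3))*19 = (2590/3)*19 = 49210/3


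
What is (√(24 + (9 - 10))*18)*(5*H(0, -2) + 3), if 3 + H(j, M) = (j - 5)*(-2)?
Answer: 684*√23 ≈ 3280.3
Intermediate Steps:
H(j, M) = 7 - 2*j (H(j, M) = -3 + (j - 5)*(-2) = -3 + (-5 + j)*(-2) = -3 + (10 - 2*j) = 7 - 2*j)
(√(24 + (9 - 10))*18)*(5*H(0, -2) + 3) = (√(24 + (9 - 10))*18)*(5*(7 - 2*0) + 3) = (√(24 - 1)*18)*(5*(7 + 0) + 3) = (√23*18)*(5*7 + 3) = (18*√23)*(35 + 3) = (18*√23)*38 = 684*√23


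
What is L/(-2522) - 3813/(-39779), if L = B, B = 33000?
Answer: -651545307/50161319 ≈ -12.989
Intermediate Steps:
L = 33000
L/(-2522) - 3813/(-39779) = 33000/(-2522) - 3813/(-39779) = 33000*(-1/2522) - 3813*(-1/39779) = -16500/1261 + 3813/39779 = -651545307/50161319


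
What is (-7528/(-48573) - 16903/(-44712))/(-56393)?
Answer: -42874865/4536077424984 ≈ -9.4520e-6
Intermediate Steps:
(-7528/(-48573) - 16903/(-44712))/(-56393) = (-7528*(-1/48573) - 16903*(-1/44712))*(-1/56393) = (7528/48573 + 16903/44712)*(-1/56393) = (42874865/80436888)*(-1/56393) = -42874865/4536077424984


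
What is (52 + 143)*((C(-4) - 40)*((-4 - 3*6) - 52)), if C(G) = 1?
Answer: 562770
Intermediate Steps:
(52 + 143)*((C(-4) - 40)*((-4 - 3*6) - 52)) = (52 + 143)*((1 - 40)*((-4 - 3*6) - 52)) = 195*(-39*((-4 - 18) - 52)) = 195*(-39*(-22 - 52)) = 195*(-39*(-74)) = 195*2886 = 562770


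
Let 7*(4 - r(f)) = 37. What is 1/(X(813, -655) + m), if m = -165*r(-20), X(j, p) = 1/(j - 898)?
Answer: 595/126218 ≈ 0.0047141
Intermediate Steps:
r(f) = -9/7 (r(f) = 4 - ⅐*37 = 4 - 37/7 = -9/7)
X(j, p) = 1/(-898 + j)
m = 1485/7 (m = -165*(-9/7) = 1485/7 ≈ 212.14)
1/(X(813, -655) + m) = 1/(1/(-898 + 813) + 1485/7) = 1/(1/(-85) + 1485/7) = 1/(-1/85 + 1485/7) = 1/(126218/595) = 595/126218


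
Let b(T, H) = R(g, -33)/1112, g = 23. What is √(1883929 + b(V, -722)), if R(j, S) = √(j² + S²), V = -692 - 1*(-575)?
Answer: √(582390275344 + 278*√1618)/556 ≈ 1372.6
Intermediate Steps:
V = -117 (V = -692 + 575 = -117)
R(j, S) = √(S² + j²)
b(T, H) = √1618/1112 (b(T, H) = √((-33)² + 23²)/1112 = √(1089 + 529)*(1/1112) = √1618*(1/1112) = √1618/1112)
√(1883929 + b(V, -722)) = √(1883929 + √1618/1112)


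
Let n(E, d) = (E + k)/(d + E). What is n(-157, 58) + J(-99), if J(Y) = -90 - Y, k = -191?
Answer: 413/33 ≈ 12.515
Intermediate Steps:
n(E, d) = (-191 + E)/(E + d) (n(E, d) = (E - 191)/(d + E) = (-191 + E)/(E + d))
n(-157, 58) + J(-99) = (-191 - 157)/(-157 + 58) + (-90 - 1*(-99)) = -348/(-99) + (-90 + 99) = -1/99*(-348) + 9 = 116/33 + 9 = 413/33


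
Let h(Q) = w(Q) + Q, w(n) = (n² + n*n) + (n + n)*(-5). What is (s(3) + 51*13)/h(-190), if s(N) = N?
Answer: 333/36955 ≈ 0.0090110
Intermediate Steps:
w(n) = -10*n + 2*n² (w(n) = (n² + n²) + (2*n)*(-5) = 2*n² - 10*n = -10*n + 2*n²)
h(Q) = Q + 2*Q*(-5 + Q) (h(Q) = 2*Q*(-5 + Q) + Q = Q + 2*Q*(-5 + Q))
(s(3) + 51*13)/h(-190) = (3 + 51*13)/((-190*(-9 + 2*(-190)))) = (3 + 663)/((-190*(-9 - 380))) = 666/((-190*(-389))) = 666/73910 = 666*(1/73910) = 333/36955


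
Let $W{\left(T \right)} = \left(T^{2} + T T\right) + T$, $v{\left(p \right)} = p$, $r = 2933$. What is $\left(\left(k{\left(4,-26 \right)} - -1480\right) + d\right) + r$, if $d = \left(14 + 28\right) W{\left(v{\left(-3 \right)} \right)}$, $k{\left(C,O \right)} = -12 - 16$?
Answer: $5015$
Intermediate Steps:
$W{\left(T \right)} = T + 2 T^{2}$ ($W{\left(T \right)} = \left(T^{2} + T^{2}\right) + T = 2 T^{2} + T = T + 2 T^{2}$)
$k{\left(C,O \right)} = -28$ ($k{\left(C,O \right)} = -12 - 16 = -28$)
$d = 630$ ($d = \left(14 + 28\right) \left(- 3 \left(1 + 2 \left(-3\right)\right)\right) = 42 \left(- 3 \left(1 - 6\right)\right) = 42 \left(\left(-3\right) \left(-5\right)\right) = 42 \cdot 15 = 630$)
$\left(\left(k{\left(4,-26 \right)} - -1480\right) + d\right) + r = \left(\left(-28 - -1480\right) + 630\right) + 2933 = \left(\left(-28 + 1480\right) + 630\right) + 2933 = \left(1452 + 630\right) + 2933 = 2082 + 2933 = 5015$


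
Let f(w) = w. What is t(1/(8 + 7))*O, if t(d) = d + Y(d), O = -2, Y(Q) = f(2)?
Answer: -62/15 ≈ -4.1333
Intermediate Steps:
Y(Q) = 2
t(d) = 2 + d (t(d) = d + 2 = 2 + d)
t(1/(8 + 7))*O = (2 + 1/(8 + 7))*(-2) = (2 + 1/15)*(-2) = (31/15)*(-2) = -62/15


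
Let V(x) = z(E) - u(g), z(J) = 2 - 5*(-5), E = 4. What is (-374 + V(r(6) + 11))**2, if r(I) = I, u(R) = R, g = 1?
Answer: 121104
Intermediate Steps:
z(J) = 27 (z(J) = 2 + 25 = 27)
V(x) = 26 (V(x) = 27 - 1*1 = 27 - 1 = 26)
(-374 + V(r(6) + 11))**2 = (-374 + 26)**2 = (-348)**2 = 121104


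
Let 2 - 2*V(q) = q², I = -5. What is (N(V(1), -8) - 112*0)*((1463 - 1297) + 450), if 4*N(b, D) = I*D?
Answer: 6160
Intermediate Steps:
V(q) = 1 - q²/2
N(b, D) = -5*D/4 (N(b, D) = (-5*D)/4 = -5*D/4)
(N(V(1), -8) - 112*0)*((1463 - 1297) + 450) = (-5/4*(-8) - 112*0)*((1463 - 1297) + 450) = (10 + 0)*(166 + 450) = 10*616 = 6160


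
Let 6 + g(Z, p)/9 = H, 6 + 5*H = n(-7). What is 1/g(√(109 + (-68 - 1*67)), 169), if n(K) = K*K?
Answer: 5/117 ≈ 0.042735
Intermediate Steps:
n(K) = K²
H = 43/5 (H = -6/5 + (⅕)*(-7)² = -6/5 + (⅕)*49 = -6/5 + 49/5 = 43/5 ≈ 8.6000)
g(Z, p) = 117/5 (g(Z, p) = -54 + 9*(43/5) = -54 + 387/5 = 117/5)
1/g(√(109 + (-68 - 1*67)), 169) = 1/(117/5) = 5/117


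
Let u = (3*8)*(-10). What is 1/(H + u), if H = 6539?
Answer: 1/6299 ≈ 0.00015876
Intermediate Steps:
u = -240 (u = 24*(-10) = -240)
1/(H + u) = 1/(6539 - 240) = 1/6299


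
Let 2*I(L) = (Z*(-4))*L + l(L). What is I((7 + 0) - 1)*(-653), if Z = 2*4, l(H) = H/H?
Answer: 124723/2 ≈ 62362.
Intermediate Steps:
l(H) = 1
Z = 8
I(L) = ½ - 16*L (I(L) = ((8*(-4))*L + 1)/2 = (-32*L + 1)/2 = (1 - 32*L)/2 = ½ - 16*L)
I((7 + 0) - 1)*(-653) = (½ - 16*((7 + 0) - 1))*(-653) = (½ - 16*(7 - 1))*(-653) = (½ - 16*6)*(-653) = (½ - 96)*(-653) = -191/2*(-653) = 124723/2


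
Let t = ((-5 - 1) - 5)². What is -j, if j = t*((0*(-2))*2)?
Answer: 0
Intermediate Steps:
t = 121 (t = (-6 - 5)² = (-11)² = 121)
j = 0 (j = 121*((0*(-2))*2) = 121*(0*2) = 121*0 = 0)
-j = -1*0 = 0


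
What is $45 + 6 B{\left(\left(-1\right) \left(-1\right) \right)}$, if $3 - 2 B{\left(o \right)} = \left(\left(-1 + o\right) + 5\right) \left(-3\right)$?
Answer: $99$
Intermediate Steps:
$B{\left(o \right)} = \frac{15}{2} + \frac{3 o}{2}$ ($B{\left(o \right)} = \frac{3}{2} - \frac{\left(\left(-1 + o\right) + 5\right) \left(-3\right)}{2} = \frac{3}{2} - \frac{\left(4 + o\right) \left(-3\right)}{2} = \frac{3}{2} - \frac{-12 - 3 o}{2} = \frac{3}{2} + \left(6 + \frac{3 o}{2}\right) = \frac{15}{2} + \frac{3 o}{2}$)
$45 + 6 B{\left(\left(-1\right) \left(-1\right) \right)} = 45 + 6 \left(\frac{15}{2} + \frac{3 \left(\left(-1\right) \left(-1\right)\right)}{2}\right) = 45 + 6 \left(\frac{15}{2} + \frac{3}{2} \cdot 1\right) = 45 + 6 \left(\frac{15}{2} + \frac{3}{2}\right) = 45 + 6 \cdot 9 = 45 + 54 = 99$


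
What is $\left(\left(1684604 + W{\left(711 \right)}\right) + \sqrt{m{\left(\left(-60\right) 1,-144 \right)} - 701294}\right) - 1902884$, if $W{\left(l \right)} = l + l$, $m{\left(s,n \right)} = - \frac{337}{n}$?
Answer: $-216858 + \frac{i \sqrt{100985999}}{12} \approx -2.1686 \cdot 10^{5} + 837.43 i$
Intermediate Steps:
$W{\left(l \right)} = 2 l$
$\left(\left(1684604 + W{\left(711 \right)}\right) + \sqrt{m{\left(\left(-60\right) 1,-144 \right)} - 701294}\right) - 1902884 = \left(\left(1684604 + 2 \cdot 711\right) + \sqrt{- \frac{337}{-144} - 701294}\right) - 1902884 = \left(\left(1684604 + 1422\right) + \sqrt{\left(-337\right) \left(- \frac{1}{144}\right) - 701294}\right) - 1902884 = \left(1686026 + \sqrt{\frac{337}{144} - 701294}\right) - 1902884 = \left(1686026 + \sqrt{- \frac{100985999}{144}}\right) - 1902884 = \left(1686026 + \frac{i \sqrt{100985999}}{12}\right) - 1902884 = -216858 + \frac{i \sqrt{100985999}}{12}$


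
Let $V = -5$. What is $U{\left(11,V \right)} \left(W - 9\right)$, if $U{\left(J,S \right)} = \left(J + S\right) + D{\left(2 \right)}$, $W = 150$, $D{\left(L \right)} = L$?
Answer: $1128$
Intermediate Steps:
$U{\left(J,S \right)} = 2 + J + S$ ($U{\left(J,S \right)} = \left(J + S\right) + 2 = 2 + J + S$)
$U{\left(11,V \right)} \left(W - 9\right) = \left(2 + 11 - 5\right) \left(150 - 9\right) = 8 \cdot 141 = 1128$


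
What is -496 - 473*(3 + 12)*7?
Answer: -50161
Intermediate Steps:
-496 - 473*(3 + 12)*7 = -496 - 7095*7 = -496 - 473*105 = -496 - 49665 = -50161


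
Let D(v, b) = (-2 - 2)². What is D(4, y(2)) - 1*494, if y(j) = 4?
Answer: -478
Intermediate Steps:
D(v, b) = 16 (D(v, b) = (-4)² = 16)
D(4, y(2)) - 1*494 = 16 - 1*494 = 16 - 494 = -478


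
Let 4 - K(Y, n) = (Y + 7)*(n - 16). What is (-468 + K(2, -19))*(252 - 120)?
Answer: -19668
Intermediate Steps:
K(Y, n) = 4 - (-16 + n)*(7 + Y) (K(Y, n) = 4 - (Y + 7)*(n - 16) = 4 - (7 + Y)*(-16 + n) = 4 - (-16 + n)*(7 + Y))
(-468 + K(2, -19))*(252 - 120) = (-468 + (116 - 7*(-19) + 16*2 - 1*2*(-19)))*(252 - 120) = (-468 + (116 + 133 + 32 + 38))*132 = (-468 + 319)*132 = -149*132 = -19668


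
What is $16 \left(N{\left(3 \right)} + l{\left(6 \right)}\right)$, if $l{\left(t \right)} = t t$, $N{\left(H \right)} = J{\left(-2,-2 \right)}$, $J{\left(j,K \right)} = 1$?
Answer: $592$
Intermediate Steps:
$N{\left(H \right)} = 1$
$l{\left(t \right)} = t^{2}$
$16 \left(N{\left(3 \right)} + l{\left(6 \right)}\right) = 16 \left(1 + 6^{2}\right) = 16 \left(1 + 36\right) = 16 \cdot 37 = 592$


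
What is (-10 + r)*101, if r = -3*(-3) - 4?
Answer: -505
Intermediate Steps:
r = 5 (r = 9 - 4 = 5)
(-10 + r)*101 = (-10 + 5)*101 = -5*101 = -505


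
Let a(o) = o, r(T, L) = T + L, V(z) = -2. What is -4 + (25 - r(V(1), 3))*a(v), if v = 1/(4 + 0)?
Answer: 2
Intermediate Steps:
r(T, L) = L + T
v = 1/4 ≈ 0.25000
-4 + (25 - r(V(1), 3))*a(v) = -4 + (25 - (3 - 2))*(1/4) = -4 + (25 - 1*1)*(1/4) = -4 + (25 - 1)*(1/4) = -4 + 24*(1/4) = -4 + 6 = 2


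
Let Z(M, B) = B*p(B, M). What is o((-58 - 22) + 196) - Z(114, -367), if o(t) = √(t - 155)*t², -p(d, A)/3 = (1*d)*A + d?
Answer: 46467705 + 13456*I*√39 ≈ 4.6468e+7 + 84033.0*I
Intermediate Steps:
p(d, A) = -3*d - 3*A*d (p(d, A) = -3*((1*d)*A + d) = -3*(d*A + d) = -3*(A*d + d) = -3*(d + A*d) = -3*d - 3*A*d)
Z(M, B) = -3*B²*(1 + M) (Z(M, B) = B*(-3*B*(1 + M)) = -3*B²*(1 + M))
o(t) = t²*√(-155 + t) (o(t) = √(-155 + t)*t² = t²*√(-155 + t))
o((-58 - 22) + 196) - Z(114, -367) = ((-58 - 22) + 196)²*√(-155 + ((-58 - 22) + 196)) - 3*(-367)²*(-1 - 1*114) = (-80 + 196)²*√(-155 + (-80 + 196)) - 3*134689*(-1 - 114) = 116²*√(-155 + 116) - 3*134689*(-115) = 13456*√(-39) - 1*(-46467705) = 13456*(I*√39) + 46467705 = 13456*I*√39 + 46467705 = 46467705 + 13456*I*√39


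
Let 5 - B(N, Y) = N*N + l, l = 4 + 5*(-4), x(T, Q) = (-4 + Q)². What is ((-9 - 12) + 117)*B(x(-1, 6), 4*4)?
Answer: 480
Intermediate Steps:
l = -16 (l = 4 - 20 = -16)
B(N, Y) = 21 - N² (B(N, Y) = 5 - (N*N - 16) = 5 - (N² - 16) = 5 - (-16 + N²) = 5 + (16 - N²) = 21 - N²)
((-9 - 12) + 117)*B(x(-1, 6), 4*4) = ((-9 - 12) + 117)*(21 - ((-4 + 6)²)²) = (-21 + 117)*(21 - (2²)²) = 96*(21 - 1*4²) = 96*(21 - 1*16) = 96*(21 - 16) = 96*5 = 480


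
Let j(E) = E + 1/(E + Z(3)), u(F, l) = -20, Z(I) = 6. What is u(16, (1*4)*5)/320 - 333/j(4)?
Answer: -53321/656 ≈ -81.282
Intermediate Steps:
j(E) = E + 1/(6 + E) (j(E) = E + 1/(E + 6) = E + 1/(6 + E))
u(16, (1*4)*5)/320 - 333/j(4) = -20/320 - 333*(6 + 4)/(1 + 4**2 + 6*4) = -20*1/320 - 333*10/(1 + 16 + 24) = -1/16 - 333/((1/10)*41) = -1/16 - 333/41/10 = -1/16 - 333*10/41 = -1/16 - 3330/41 = -53321/656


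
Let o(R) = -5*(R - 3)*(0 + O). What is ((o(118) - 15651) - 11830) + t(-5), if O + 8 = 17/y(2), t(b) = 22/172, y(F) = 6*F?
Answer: -12226855/516 ≈ -23695.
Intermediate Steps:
t(b) = 11/86 (t(b) = 22*(1/172) = 11/86)
O = -79/12 (O = -8 + 17/((6*2)) = -8 + 17/12 = -79/12 ≈ -6.5833)
o(R) = -395/4 + 395*R/12 (o(R) = -5*(R - 3)*(0 - 79/12) = -5*(-3 + R)*(-79)/12 = -5*(79/4 - 79*R/12) = -395/4 + 395*R/12)
((o(118) - 15651) - 11830) + t(-5) = (((-395/4 + (395/12)*118) - 15651) - 11830) + 11/86 = (((-395/4 + 23305/6) - 15651) - 11830) + 11/86 = ((45425/12 - 15651) - 11830) + 11/86 = (-142387/12 - 11830) + 11/86 = -284347/12 + 11/86 = -12226855/516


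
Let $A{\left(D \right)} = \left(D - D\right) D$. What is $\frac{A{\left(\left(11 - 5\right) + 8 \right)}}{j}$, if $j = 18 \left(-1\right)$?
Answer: $0$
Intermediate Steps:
$j = -18$
$A{\left(D \right)} = 0$ ($A{\left(D \right)} = 0 D = 0$)
$\frac{A{\left(\left(11 - 5\right) + 8 \right)}}{j} = \frac{0}{-18} = 0 \left(- \frac{1}{18}\right) = 0$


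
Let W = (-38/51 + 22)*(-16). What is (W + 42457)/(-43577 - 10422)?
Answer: -2147963/2753949 ≈ -0.77996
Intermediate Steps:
W = -17344/51 (W = (-38*1/51 + 22)*(-16) = (-38/51 + 22)*(-16) = (1084/51)*(-16) = -17344/51 ≈ -340.08)
(W + 42457)/(-43577 - 10422) = (-17344/51 + 42457)/(-43577 - 10422) = (2147963/51)/(-53999) = (2147963/51)*(-1/53999) = -2147963/2753949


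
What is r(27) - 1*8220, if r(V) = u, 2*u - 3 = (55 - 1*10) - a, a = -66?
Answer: -8163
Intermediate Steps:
u = 57 (u = 3/2 + ((55 - 1*10) - 1*(-66))/2 = 3/2 + ((55 - 10) + 66)/2 = 3/2 + (45 + 66)/2 = 3/2 + (1/2)*111 = 3/2 + 111/2 = 57)
r(V) = 57
r(27) - 1*8220 = 57 - 1*8220 = 57 - 8220 = -8163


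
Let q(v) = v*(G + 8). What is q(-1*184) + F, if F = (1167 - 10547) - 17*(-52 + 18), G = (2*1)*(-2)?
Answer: -9538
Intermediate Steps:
G = -4 (G = 2*(-2) = -4)
q(v) = 4*v (q(v) = v*(-4 + 8) = v*4 = 4*v)
F = -8802 (F = -9380 - 17*(-34) = -9380 + 578 = -8802)
q(-1*184) + F = 4*(-1*184) - 8802 = 4*(-184) - 8802 = -736 - 8802 = -9538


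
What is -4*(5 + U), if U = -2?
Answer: -12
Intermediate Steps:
-4*(5 + U) = -4*(5 - 2) = -4*3 = -12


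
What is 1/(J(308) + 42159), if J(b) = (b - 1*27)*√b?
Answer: 42159/1753061293 - 562*√77/1753061293 ≈ 2.1236e-5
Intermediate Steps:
J(b) = √b*(-27 + b) (J(b) = (b - 27)*√b = (-27 + b)*√b = √b*(-27 + b))
1/(J(308) + 42159) = 1/(√308*(-27 + 308) + 42159) = 1/((2*√77)*281 + 42159) = 1/(562*√77 + 42159) = 1/(42159 + 562*√77)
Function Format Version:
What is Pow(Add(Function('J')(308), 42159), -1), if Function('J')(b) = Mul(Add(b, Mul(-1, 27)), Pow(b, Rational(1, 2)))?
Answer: Add(Rational(42159, 1753061293), Mul(Rational(-562, 1753061293), Pow(77, Rational(1, 2)))) ≈ 2.1236e-5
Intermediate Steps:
Function('J')(b) = Mul(Pow(b, Rational(1, 2)), Add(-27, b)) (Function('J')(b) = Mul(Add(b, -27), Pow(b, Rational(1, 2))) = Mul(Add(-27, b), Pow(b, Rational(1, 2))) = Mul(Pow(b, Rational(1, 2)), Add(-27, b)))
Pow(Add(Function('J')(308), 42159), -1) = Pow(Add(Mul(Pow(308, Rational(1, 2)), Add(-27, 308)), 42159), -1) = Pow(Add(Mul(Mul(2, Pow(77, Rational(1, 2))), 281), 42159), -1) = Pow(Add(Mul(562, Pow(77, Rational(1, 2))), 42159), -1) = Pow(Add(42159, Mul(562, Pow(77, Rational(1, 2)))), -1)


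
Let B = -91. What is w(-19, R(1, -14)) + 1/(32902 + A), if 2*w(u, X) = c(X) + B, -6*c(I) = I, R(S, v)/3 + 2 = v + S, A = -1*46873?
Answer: -2333161/55884 ≈ -41.750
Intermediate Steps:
A = -46873
R(S, v) = -6 + 3*S + 3*v (R(S, v) = -6 + 3*(v + S) = -6 + 3*(S + v) = -6 + (3*S + 3*v) = -6 + 3*S + 3*v)
c(I) = -I/6
w(u, X) = -91/2 - X/12 (w(u, X) = (-X/6 - 91)/2 = (-91 - X/6)/2 = -91/2 - X/12)
w(-19, R(1, -14)) + 1/(32902 + A) = (-91/2 - (-6 + 3*1 + 3*(-14))/12) + 1/(32902 - 46873) = (-91/2 - (-6 + 3 - 42)/12) + 1/(-13971) = (-91/2 - 1/12*(-45)) - 1/13971 = (-91/2 + 15/4) - 1/13971 = -167/4 - 1/13971 = -2333161/55884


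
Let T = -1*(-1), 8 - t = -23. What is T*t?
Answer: 31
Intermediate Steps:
t = 31 (t = 8 - 1*(-23) = 8 + 23 = 31)
T = 1
T*t = 1*31 = 31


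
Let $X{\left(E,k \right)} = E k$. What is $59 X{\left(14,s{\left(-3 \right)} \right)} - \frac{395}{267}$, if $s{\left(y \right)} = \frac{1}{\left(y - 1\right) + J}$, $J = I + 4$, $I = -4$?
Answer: $- \frac{111061}{534} \approx -207.98$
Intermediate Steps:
$J = 0$ ($J = -4 + 4 = 0$)
$s{\left(y \right)} = \frac{1}{-1 + y}$ ($s{\left(y \right)} = \frac{1}{\left(y - 1\right) + 0} = \frac{1}{\left(-1 + y\right) + 0} = \frac{1}{-1 + y}$)
$59 X{\left(14,s{\left(-3 \right)} \right)} - \frac{395}{267} = 59 \frac{14}{-1 - 3} - \frac{395}{267} = 59 \frac{14}{-4} - \frac{395}{267} = 59 \cdot 14 \left(- \frac{1}{4}\right) - \frac{395}{267} = 59 \left(- \frac{7}{2}\right) - \frac{395}{267} = - \frac{413}{2} - \frac{395}{267} = - \frac{111061}{534}$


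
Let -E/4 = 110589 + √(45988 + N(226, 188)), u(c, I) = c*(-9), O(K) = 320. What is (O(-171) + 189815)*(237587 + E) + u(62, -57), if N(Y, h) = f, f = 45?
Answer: -38933754373 - 760540*√46033 ≈ -3.9097e+10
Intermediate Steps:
N(Y, h) = 45
u(c, I) = -9*c
E = -442356 - 4*√46033 (E = -4*(110589 + √(45988 + 45)) = -4*(110589 + √46033) = -442356 - 4*√46033 ≈ -4.4321e+5)
(O(-171) + 189815)*(237587 + E) + u(62, -57) = (320 + 189815)*(237587 + (-442356 - 4*√46033)) - 9*62 = 190135*(-204769 - 4*√46033) - 558 = (-38933753815 - 760540*√46033) - 558 = -38933754373 - 760540*√46033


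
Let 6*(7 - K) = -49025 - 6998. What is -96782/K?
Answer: -580692/56065 ≈ -10.357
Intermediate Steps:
K = 56065/6 (K = 7 - (-49025 - 6998)/6 = 7 - ⅙*(-56023) = 7 + 56023/6 = 56065/6 ≈ 9344.2)
-96782/K = -96782/56065/6 = -96782*6/56065 = -580692/56065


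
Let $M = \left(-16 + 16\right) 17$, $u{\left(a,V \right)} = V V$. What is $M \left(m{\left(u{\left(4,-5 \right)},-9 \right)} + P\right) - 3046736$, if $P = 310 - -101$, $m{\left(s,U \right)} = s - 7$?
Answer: $-3046736$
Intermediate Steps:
$u{\left(a,V \right)} = V^{2}$
$m{\left(s,U \right)} = -7 + s$ ($m{\left(s,U \right)} = s - 7 = -7 + s$)
$M = 0$ ($M = 0 \cdot 17 = 0$)
$P = 411$ ($P = 310 + 101 = 411$)
$M \left(m{\left(u{\left(4,-5 \right)},-9 \right)} + P\right) - 3046736 = 0 \left(\left(-7 + \left(-5\right)^{2}\right) + 411\right) - 3046736 = 0 \left(\left(-7 + 25\right) + 411\right) - 3046736 = 0 \left(18 + 411\right) - 3046736 = 0 \cdot 429 - 3046736 = 0 - 3046736 = -3046736$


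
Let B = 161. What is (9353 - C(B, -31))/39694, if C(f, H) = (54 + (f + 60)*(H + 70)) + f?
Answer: 519/39694 ≈ 0.013075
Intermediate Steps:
C(f, H) = 54 + f + (60 + f)*(70 + H) (C(f, H) = (54 + (60 + f)*(70 + H)) + f = 54 + f + (60 + f)*(70 + H))
(9353 - C(B, -31))/39694 = (9353 - (4254 + 60*(-31) + 71*161 - 31*161))/39694 = (9353 - (4254 - 1860 + 11431 - 4991))*(1/39694) = (9353 - 1*8834)*(1/39694) = (9353 - 8834)*(1/39694) = 519*(1/39694) = 519/39694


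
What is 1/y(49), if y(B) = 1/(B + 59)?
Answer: 108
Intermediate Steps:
y(B) = 1/(59 + B)
1/y(49) = 1/(1/(59 + 49)) = 1/(1/108) = 108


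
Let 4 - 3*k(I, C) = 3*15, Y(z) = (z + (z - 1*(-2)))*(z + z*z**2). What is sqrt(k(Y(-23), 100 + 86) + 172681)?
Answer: sqrt(1554006)/3 ≈ 415.53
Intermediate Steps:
Y(z) = (2 + 2*z)*(z + z**3) (Y(z) = (z + (z + 2))*(z + z**3) = (z + (2 + z))*(z + z**3) = (2 + 2*z)*(z + z**3))
k(I, C) = -41/3 (k(I, C) = 4/3 - 15 = -41/3)
sqrt(k(Y(-23), 100 + 86) + 172681) = sqrt(-41/3 + 172681) = sqrt(518002/3) = sqrt(1554006)/3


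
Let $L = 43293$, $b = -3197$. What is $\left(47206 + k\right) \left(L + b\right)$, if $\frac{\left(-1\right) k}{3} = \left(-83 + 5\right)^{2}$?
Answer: $1160939584$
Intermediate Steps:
$k = -18252$ ($k = - 3 \left(-83 + 5\right)^{2} = - 3 \left(-78\right)^{2} = \left(-3\right) 6084 = -18252$)
$\left(47206 + k\right) \left(L + b\right) = \left(47206 - 18252\right) \left(43293 - 3197\right) = 28954 \cdot 40096 = 1160939584$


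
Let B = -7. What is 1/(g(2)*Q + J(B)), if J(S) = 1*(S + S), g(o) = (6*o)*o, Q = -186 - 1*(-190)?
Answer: 1/82 ≈ 0.012195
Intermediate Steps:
Q = 4 (Q = -186 + 190 = 4)
g(o) = 6*o²
J(S) = 2*S (J(S) = 1*(2*S) = 2*S)
1/(g(2)*Q + J(B)) = 1/((6*2²)*4 + 2*(-7)) = 1/((6*4)*4 - 14) = 1/(24*4 - 14) = 1/(96 - 14) = 1/82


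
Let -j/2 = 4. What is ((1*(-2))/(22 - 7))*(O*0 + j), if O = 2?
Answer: 16/15 ≈ 1.0667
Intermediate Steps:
j = -8 (j = -2*4 = -8)
((1*(-2))/(22 - 7))*(O*0 + j) = ((1*(-2))/(22 - 7))*(2*0 - 8) = (-2/15)*(0 - 8) = -2*1/15*(-8) = -2/15*(-8) = 16/15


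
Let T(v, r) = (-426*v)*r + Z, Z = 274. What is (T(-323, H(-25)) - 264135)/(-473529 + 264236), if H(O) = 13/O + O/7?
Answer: 144695843/36626275 ≈ 3.9506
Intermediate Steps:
H(O) = 13/O + O/7 (H(O) = 13/O + O*(⅐) = 13/O + O/7)
T(v, r) = 274 - 426*r*v (T(v, r) = (-426*v)*r + 274 = -426*r*v + 274 = 274 - 426*r*v)
(T(-323, H(-25)) - 264135)/(-473529 + 264236) = ((274 - 426*(13/(-25) + (⅐)*(-25))*(-323)) - 264135)/(-473529 + 264236) = ((274 - 426*(13*(-1/25) - 25/7)*(-323)) - 264135)/(-209293) = ((274 - 426*(-13/25 - 25/7)*(-323)) - 264135)*(-1/209293) = ((274 - 426*(-716/175)*(-323)) - 264135)*(-1/209293) = ((274 - 98520168/175) - 264135)*(-1/209293) = (-98472218/175 - 264135)*(-1/209293) = -144695843/175*(-1/209293) = 144695843/36626275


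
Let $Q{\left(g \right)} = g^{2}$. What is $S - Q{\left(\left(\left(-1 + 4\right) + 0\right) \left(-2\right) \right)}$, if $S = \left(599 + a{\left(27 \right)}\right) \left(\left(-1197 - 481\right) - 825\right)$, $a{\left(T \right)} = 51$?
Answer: $-1626986$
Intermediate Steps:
$S = -1626950$ ($S = \left(599 + 51\right) \left(\left(-1197 - 481\right) - 825\right) = 650 \left(\left(-1197 - 481\right) - 825\right) = 650 \left(-1678 - 825\right) = 650 \left(-2503\right) = -1626950$)
$S - Q{\left(\left(\left(-1 + 4\right) + 0\right) \left(-2\right) \right)} = -1626950 - \left(\left(\left(-1 + 4\right) + 0\right) \left(-2\right)\right)^{2} = -1626950 - \left(\left(3 + 0\right) \left(-2\right)\right)^{2} = -1626950 - \left(3 \left(-2\right)\right)^{2} = -1626950 - \left(-6\right)^{2} = -1626950 - 36 = -1626986$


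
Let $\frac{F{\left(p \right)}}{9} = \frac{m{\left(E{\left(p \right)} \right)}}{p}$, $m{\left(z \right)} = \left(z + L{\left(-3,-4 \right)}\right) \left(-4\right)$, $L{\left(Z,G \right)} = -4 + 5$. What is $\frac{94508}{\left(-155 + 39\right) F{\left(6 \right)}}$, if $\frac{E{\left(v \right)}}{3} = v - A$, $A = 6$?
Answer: $\frac{23627}{174} \approx 135.79$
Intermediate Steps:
$L{\left(Z,G \right)} = 1$
$E{\left(v \right)} = -18 + 3 v$ ($E{\left(v \right)} = 3 \left(v - 6\right) = 3 \left(-6 + v\right) = -18 + 3 v$)
$m{\left(z \right)} = -4 - 4 z$ ($m{\left(z \right)} = \left(z + 1\right) \left(-4\right) = \left(1 + z\right) \left(-4\right) = -4 - 4 z$)
$F{\left(p \right)} = \frac{9 \left(68 - 12 p\right)}{p}$ ($F{\left(p \right)} = 9 \frac{-4 - 4 \left(-18 + 3 p\right)}{p} = 9 \frac{-4 - \left(-72 + 12 p\right)}{p} = 9 \frac{68 - 12 p}{p} = \frac{9 \left(68 - 12 p\right)}{p}$)
$\frac{94508}{\left(-155 + 39\right) F{\left(6 \right)}} = \frac{94508}{\left(-155 + 39\right) \left(-108 + \frac{612}{6}\right)} = \frac{94508}{\left(-116\right) \left(-108 + 612 \cdot \frac{1}{6}\right)} = \frac{94508}{\left(-116\right) \left(-108 + 102\right)} = \frac{94508}{\left(-116\right) \left(-6\right)} = \frac{94508}{696} = 94508 \cdot \frac{1}{696} = \frac{23627}{174}$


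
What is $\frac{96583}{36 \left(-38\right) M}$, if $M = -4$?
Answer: $\frac{96583}{5472} \approx 17.65$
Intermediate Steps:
$\frac{96583}{36 \left(-38\right) M} = \frac{96583}{36 \left(-38\right) \left(-4\right)} = \frac{96583}{\left(-1368\right) \left(-4\right)} = \frac{96583}{5472}$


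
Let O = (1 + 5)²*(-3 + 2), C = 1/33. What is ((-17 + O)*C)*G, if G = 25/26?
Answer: -1325/858 ≈ -1.5443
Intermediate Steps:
C = 1/33 ≈ 0.030303
O = -36 (O = 6²*(-1) = 36*(-1) = -36)
G = 25/26 (G = 25*(1/26) = 25/26 ≈ 0.96154)
((-17 + O)*C)*G = ((-17 - 36)*(1/33))*(25/26) = -53*1/33*(25/26) = -53/33*25/26 = -1325/858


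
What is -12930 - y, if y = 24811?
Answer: -37741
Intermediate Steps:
-12930 - y = -12930 - 1*24811 = -12930 - 24811 = -37741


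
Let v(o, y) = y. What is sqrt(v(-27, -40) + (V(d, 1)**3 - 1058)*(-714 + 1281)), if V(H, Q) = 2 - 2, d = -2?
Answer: I*sqrt(599926) ≈ 774.55*I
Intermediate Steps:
V(H, Q) = 0
sqrt(v(-27, -40) + (V(d, 1)**3 - 1058)*(-714 + 1281)) = sqrt(-40 + (0**3 - 1058)*(-714 + 1281)) = sqrt(-40 + (0 - 1058)*567) = sqrt(-40 - 1058*567) = sqrt(-40 - 599886) = sqrt(-599926) = I*sqrt(599926)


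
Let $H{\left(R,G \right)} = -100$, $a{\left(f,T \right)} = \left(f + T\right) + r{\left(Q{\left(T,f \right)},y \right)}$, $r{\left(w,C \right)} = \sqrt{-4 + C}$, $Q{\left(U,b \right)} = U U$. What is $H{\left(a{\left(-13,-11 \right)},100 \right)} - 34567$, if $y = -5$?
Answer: $-34667$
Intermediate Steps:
$Q{\left(U,b \right)} = U^{2}$
$a{\left(f,T \right)} = T + f + 3 i$ ($a{\left(f,T \right)} = \left(f + T\right) + \sqrt{-4 - 5} = \left(T + f\right) + \sqrt{-9} = \left(T + f\right) + 3 i = T + f + 3 i$)
$H{\left(a{\left(-13,-11 \right)},100 \right)} - 34567 = -100 - 34567 = -34667$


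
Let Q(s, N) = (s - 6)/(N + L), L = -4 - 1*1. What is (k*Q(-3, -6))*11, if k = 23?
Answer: 207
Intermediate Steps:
L = -5 (L = -4 - 1 = -5)
Q(s, N) = (-6 + s)/(-5 + N) (Q(s, N) = (s - 6)/(N - 5) = (-6 + s)/(-5 + N))
(k*Q(-3, -6))*11 = (23*((-6 - 3)/(-5 - 6)))*11 = (23*(-9/(-11)))*11 = (23*(-1/11*(-9)))*11 = (23*(9/11))*11 = (207/11)*11 = 207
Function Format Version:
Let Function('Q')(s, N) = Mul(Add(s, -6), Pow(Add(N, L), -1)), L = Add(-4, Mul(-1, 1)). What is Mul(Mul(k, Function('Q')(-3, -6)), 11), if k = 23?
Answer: 207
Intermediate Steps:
L = -5 (L = Add(-4, -1) = -5)
Function('Q')(s, N) = Mul(Pow(Add(-5, N), -1), Add(-6, s)) (Function('Q')(s, N) = Mul(Add(s, -6), Pow(Add(N, -5), -1)) = Mul(Add(-6, s), Pow(Add(-5, N), -1)) = Mul(Pow(Add(-5, N), -1), Add(-6, s)))
Mul(Mul(k, Function('Q')(-3, -6)), 11) = Mul(Mul(23, Mul(Pow(Add(-5, -6), -1), Add(-6, -3))), 11) = Mul(Mul(23, Mul(Pow(-11, -1), -9)), 11) = Mul(Mul(23, Mul(Rational(-1, 11), -9)), 11) = Mul(Mul(23, Rational(9, 11)), 11) = Mul(Rational(207, 11), 11) = 207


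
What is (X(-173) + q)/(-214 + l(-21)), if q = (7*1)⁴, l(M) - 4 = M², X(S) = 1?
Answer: 2402/231 ≈ 10.398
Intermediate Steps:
l(M) = 4 + M²
q = 2401 (q = 7⁴ = 2401)
(X(-173) + q)/(-214 + l(-21)) = (1 + 2401)/(-214 + (4 + (-21)²)) = 2402/(-214 + (4 + 441)) = 2402/(-214 + 445) = 2402/231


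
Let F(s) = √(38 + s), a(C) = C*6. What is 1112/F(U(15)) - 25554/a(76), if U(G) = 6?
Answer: -4259/76 + 556*√11/11 ≈ 111.60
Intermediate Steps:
a(C) = 6*C
1112/F(U(15)) - 25554/a(76) = 1112/(√(38 + 6)) - 25554/(6*76) = 1112/(√44) - 25554/456 = 1112/((2*√11)) - 25554*1/456 = 1112*(√11/22) - 4259/76 = 556*√11/11 - 4259/76 = -4259/76 + 556*√11/11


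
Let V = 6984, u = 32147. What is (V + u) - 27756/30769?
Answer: 1203993983/30769 ≈ 39130.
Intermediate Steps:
(V + u) - 27756/30769 = (6984 + 32147) - 27756/30769 = 39131 - 27756*1/30769 = 39131 - 27756/30769 = 1203993983/30769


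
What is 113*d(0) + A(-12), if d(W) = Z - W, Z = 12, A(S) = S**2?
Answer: 1500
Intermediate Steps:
d(W) = 12 - W
113*d(0) + A(-12) = 113*(12 - 1*0) + (-12)**2 = 113*(12 + 0) + 144 = 113*12 + 144 = 1356 + 144 = 1500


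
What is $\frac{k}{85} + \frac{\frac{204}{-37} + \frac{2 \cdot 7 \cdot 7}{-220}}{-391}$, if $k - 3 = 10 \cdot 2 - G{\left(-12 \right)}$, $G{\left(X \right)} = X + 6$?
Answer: $\frac{567191}{1591370} \approx 0.35642$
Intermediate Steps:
$G{\left(X \right)} = 6 + X$
$k = 29$ ($k = 3 + \left(10 \cdot 2 - \left(6 - 12\right)\right) = 3 + \left(20 - -6\right) = 3 + \left(20 + 6\right) = 3 + 26 = 29$)
$\frac{k}{85} + \frac{\frac{204}{-37} + \frac{2 \cdot 7 \cdot 7}{-220}}{-391} = \frac{29}{85} + \frac{\frac{204}{-37} + \frac{2 \cdot 7 \cdot 7}{-220}}{-391} = 29 \cdot \frac{1}{85} + \left(204 \left(- \frac{1}{37}\right) + 14 \cdot 7 \left(- \frac{1}{220}\right)\right) \left(- \frac{1}{391}\right) = \frac{29}{85} + \left(- \frac{204}{37} + 98 \left(- \frac{1}{220}\right)\right) \left(- \frac{1}{391}\right) = \frac{29}{85} + \left(- \frac{204}{37} - \frac{49}{110}\right) \left(- \frac{1}{391}\right) = \frac{29}{85} - - \frac{24253}{1591370} = \frac{29}{85} + \frac{24253}{1591370} = \frac{567191}{1591370}$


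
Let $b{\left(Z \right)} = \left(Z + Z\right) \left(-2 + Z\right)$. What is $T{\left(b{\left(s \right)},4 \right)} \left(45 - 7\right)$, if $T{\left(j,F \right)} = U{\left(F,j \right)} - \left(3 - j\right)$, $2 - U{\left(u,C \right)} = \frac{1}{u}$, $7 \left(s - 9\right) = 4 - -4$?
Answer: $\frac{610489}{98} \approx 6229.5$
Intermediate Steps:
$s = \frac{71}{7}$ ($s = 9 + \frac{4 - -4}{7} = 9 + \frac{4 + 4}{7} = 9 + \frac{1}{7} \cdot 8 = 9 + \frac{8}{7} = \frac{71}{7} \approx 10.143$)
$b{\left(Z \right)} = 2 Z \left(-2 + Z\right)$
$U{\left(u,C \right)} = 2 - \frac{1}{u}$
$T{\left(j,F \right)} = -1 + j - \frac{1}{F}$ ($T{\left(j,F \right)} = \left(2 - \frac{1}{F}\right) - \left(3 - j\right) = \left(2 - \frac{1}{F}\right) + \left(-3 + j\right) = -1 + j - \frac{1}{F}$)
$T{\left(b{\left(s \right)},4 \right)} \left(45 - 7\right) = \left(-1 + 2 \cdot \frac{71}{7} \left(-2 + \frac{71}{7}\right) - \frac{1}{4}\right) \left(45 - 7\right) = \left(-1 + 2 \cdot \frac{71}{7} \cdot \frac{57}{7} - \frac{1}{4}\right) 38 = \left(-1 + \frac{8094}{49} - \frac{1}{4}\right) 38 = \frac{32131}{196} \cdot 38 = \frac{610489}{98}$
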